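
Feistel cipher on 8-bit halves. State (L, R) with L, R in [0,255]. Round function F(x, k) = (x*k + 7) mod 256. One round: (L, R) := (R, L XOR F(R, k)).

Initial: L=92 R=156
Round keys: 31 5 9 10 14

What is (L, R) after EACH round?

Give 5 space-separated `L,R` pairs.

Answer: 156,183 183,6 6,138 138,109 109,119

Derivation:
Round 1 (k=31): L=156 R=183
Round 2 (k=5): L=183 R=6
Round 3 (k=9): L=6 R=138
Round 4 (k=10): L=138 R=109
Round 5 (k=14): L=109 R=119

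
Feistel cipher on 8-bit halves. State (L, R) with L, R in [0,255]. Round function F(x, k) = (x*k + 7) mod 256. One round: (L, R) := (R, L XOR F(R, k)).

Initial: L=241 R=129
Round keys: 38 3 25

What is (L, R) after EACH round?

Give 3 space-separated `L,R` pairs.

Answer: 129,220 220,26 26,77

Derivation:
Round 1 (k=38): L=129 R=220
Round 2 (k=3): L=220 R=26
Round 3 (k=25): L=26 R=77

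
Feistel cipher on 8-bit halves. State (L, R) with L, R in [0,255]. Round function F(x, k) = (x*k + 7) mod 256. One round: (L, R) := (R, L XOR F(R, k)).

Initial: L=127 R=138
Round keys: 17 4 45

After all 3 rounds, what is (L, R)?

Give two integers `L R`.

Answer: 181 150

Derivation:
Round 1 (k=17): L=138 R=78
Round 2 (k=4): L=78 R=181
Round 3 (k=45): L=181 R=150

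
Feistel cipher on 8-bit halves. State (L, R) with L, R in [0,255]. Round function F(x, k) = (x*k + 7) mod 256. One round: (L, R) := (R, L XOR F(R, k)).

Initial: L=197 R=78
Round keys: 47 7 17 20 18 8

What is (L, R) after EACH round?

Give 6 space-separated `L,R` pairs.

Round 1 (k=47): L=78 R=156
Round 2 (k=7): L=156 R=5
Round 3 (k=17): L=5 R=192
Round 4 (k=20): L=192 R=2
Round 5 (k=18): L=2 R=235
Round 6 (k=8): L=235 R=93

Answer: 78,156 156,5 5,192 192,2 2,235 235,93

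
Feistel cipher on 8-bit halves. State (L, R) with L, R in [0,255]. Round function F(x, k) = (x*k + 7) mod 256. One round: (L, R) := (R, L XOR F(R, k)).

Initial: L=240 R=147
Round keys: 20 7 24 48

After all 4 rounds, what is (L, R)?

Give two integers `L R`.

Round 1 (k=20): L=147 R=115
Round 2 (k=7): L=115 R=191
Round 3 (k=24): L=191 R=156
Round 4 (k=48): L=156 R=248

Answer: 156 248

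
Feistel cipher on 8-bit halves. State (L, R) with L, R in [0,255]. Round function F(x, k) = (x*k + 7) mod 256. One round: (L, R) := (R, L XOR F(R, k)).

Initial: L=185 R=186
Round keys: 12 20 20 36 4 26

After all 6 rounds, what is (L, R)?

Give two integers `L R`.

Answer: 18 69

Derivation:
Round 1 (k=12): L=186 R=6
Round 2 (k=20): L=6 R=197
Round 3 (k=20): L=197 R=109
Round 4 (k=36): L=109 R=158
Round 5 (k=4): L=158 R=18
Round 6 (k=26): L=18 R=69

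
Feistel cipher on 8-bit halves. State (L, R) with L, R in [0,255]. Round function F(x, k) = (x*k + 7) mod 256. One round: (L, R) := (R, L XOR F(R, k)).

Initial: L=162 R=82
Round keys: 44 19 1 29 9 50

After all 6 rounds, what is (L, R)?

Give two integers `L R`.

Answer: 222 18

Derivation:
Round 1 (k=44): L=82 R=189
Round 2 (k=19): L=189 R=92
Round 3 (k=1): L=92 R=222
Round 4 (k=29): L=222 R=113
Round 5 (k=9): L=113 R=222
Round 6 (k=50): L=222 R=18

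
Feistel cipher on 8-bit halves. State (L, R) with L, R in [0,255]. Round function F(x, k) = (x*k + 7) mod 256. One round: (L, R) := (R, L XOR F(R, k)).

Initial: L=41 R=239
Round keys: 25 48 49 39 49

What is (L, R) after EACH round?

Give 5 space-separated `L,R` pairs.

Round 1 (k=25): L=239 R=119
Round 2 (k=48): L=119 R=184
Round 3 (k=49): L=184 R=72
Round 4 (k=39): L=72 R=71
Round 5 (k=49): L=71 R=214

Answer: 239,119 119,184 184,72 72,71 71,214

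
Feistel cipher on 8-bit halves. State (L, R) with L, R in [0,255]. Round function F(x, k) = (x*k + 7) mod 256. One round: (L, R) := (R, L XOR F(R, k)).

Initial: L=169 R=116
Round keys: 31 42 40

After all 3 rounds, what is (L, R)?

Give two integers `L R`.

Answer: 255 101

Derivation:
Round 1 (k=31): L=116 R=186
Round 2 (k=42): L=186 R=255
Round 3 (k=40): L=255 R=101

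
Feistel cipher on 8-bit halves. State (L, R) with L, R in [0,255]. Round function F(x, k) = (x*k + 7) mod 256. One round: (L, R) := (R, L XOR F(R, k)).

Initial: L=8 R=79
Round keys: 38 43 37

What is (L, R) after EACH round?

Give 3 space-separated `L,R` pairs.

Round 1 (k=38): L=79 R=201
Round 2 (k=43): L=201 R=133
Round 3 (k=37): L=133 R=137

Answer: 79,201 201,133 133,137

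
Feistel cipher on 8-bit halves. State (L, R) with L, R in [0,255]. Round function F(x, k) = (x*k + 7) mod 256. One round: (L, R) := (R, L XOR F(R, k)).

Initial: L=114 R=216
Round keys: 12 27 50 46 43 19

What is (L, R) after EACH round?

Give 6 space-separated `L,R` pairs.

Answer: 216,85 85,38 38,38 38,253 253,160 160,26

Derivation:
Round 1 (k=12): L=216 R=85
Round 2 (k=27): L=85 R=38
Round 3 (k=50): L=38 R=38
Round 4 (k=46): L=38 R=253
Round 5 (k=43): L=253 R=160
Round 6 (k=19): L=160 R=26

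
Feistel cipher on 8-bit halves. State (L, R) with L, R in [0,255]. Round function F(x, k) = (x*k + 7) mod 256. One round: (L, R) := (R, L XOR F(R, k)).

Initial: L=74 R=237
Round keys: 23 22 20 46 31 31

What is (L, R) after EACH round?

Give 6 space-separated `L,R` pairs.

Round 1 (k=23): L=237 R=24
Round 2 (k=22): L=24 R=250
Round 3 (k=20): L=250 R=151
Round 4 (k=46): L=151 R=211
Round 5 (k=31): L=211 R=3
Round 6 (k=31): L=3 R=183

Answer: 237,24 24,250 250,151 151,211 211,3 3,183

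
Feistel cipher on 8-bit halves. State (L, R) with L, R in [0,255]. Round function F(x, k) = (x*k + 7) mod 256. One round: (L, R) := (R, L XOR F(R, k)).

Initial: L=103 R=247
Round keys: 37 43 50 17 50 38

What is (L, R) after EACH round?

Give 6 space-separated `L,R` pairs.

Answer: 247,221 221,209 209,4 4,154 154,31 31,59

Derivation:
Round 1 (k=37): L=247 R=221
Round 2 (k=43): L=221 R=209
Round 3 (k=50): L=209 R=4
Round 4 (k=17): L=4 R=154
Round 5 (k=50): L=154 R=31
Round 6 (k=38): L=31 R=59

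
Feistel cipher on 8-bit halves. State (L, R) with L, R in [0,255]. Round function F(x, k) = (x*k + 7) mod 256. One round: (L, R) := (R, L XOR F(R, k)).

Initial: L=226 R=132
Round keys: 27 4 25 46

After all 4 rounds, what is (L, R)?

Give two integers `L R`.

Round 1 (k=27): L=132 R=17
Round 2 (k=4): L=17 R=207
Round 3 (k=25): L=207 R=47
Round 4 (k=46): L=47 R=182

Answer: 47 182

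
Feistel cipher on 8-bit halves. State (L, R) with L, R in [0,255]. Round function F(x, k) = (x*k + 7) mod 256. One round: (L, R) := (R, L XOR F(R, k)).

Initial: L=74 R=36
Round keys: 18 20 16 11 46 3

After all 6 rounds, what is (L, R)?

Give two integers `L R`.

Round 1 (k=18): L=36 R=197
Round 2 (k=20): L=197 R=79
Round 3 (k=16): L=79 R=50
Round 4 (k=11): L=50 R=98
Round 5 (k=46): L=98 R=145
Round 6 (k=3): L=145 R=216

Answer: 145 216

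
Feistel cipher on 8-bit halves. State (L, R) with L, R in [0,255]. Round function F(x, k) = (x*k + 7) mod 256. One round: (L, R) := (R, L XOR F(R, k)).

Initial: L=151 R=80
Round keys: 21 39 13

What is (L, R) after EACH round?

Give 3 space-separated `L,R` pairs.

Round 1 (k=21): L=80 R=0
Round 2 (k=39): L=0 R=87
Round 3 (k=13): L=87 R=114

Answer: 80,0 0,87 87,114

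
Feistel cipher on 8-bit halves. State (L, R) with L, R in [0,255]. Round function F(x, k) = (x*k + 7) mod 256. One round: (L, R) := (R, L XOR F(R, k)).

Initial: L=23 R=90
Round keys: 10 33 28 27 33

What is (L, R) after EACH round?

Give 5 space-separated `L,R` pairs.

Answer: 90,156 156,121 121,223 223,245 245,67

Derivation:
Round 1 (k=10): L=90 R=156
Round 2 (k=33): L=156 R=121
Round 3 (k=28): L=121 R=223
Round 4 (k=27): L=223 R=245
Round 5 (k=33): L=245 R=67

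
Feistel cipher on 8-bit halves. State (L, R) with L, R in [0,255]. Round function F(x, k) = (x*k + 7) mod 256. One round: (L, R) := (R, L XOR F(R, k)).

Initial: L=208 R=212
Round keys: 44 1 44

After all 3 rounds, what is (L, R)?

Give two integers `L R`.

Round 1 (k=44): L=212 R=167
Round 2 (k=1): L=167 R=122
Round 3 (k=44): L=122 R=88

Answer: 122 88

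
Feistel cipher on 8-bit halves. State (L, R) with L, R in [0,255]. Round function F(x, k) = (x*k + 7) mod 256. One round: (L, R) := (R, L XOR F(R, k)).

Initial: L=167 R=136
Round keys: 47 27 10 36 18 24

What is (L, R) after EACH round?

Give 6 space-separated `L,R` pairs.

Round 1 (k=47): L=136 R=88
Round 2 (k=27): L=88 R=199
Round 3 (k=10): L=199 R=149
Round 4 (k=36): L=149 R=60
Round 5 (k=18): L=60 R=170
Round 6 (k=24): L=170 R=203

Answer: 136,88 88,199 199,149 149,60 60,170 170,203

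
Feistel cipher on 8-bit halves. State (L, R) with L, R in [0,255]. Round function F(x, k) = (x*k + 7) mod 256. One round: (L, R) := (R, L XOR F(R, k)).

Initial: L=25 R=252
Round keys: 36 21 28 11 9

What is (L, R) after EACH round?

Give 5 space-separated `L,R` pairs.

Answer: 252,110 110,241 241,13 13,103 103,171

Derivation:
Round 1 (k=36): L=252 R=110
Round 2 (k=21): L=110 R=241
Round 3 (k=28): L=241 R=13
Round 4 (k=11): L=13 R=103
Round 5 (k=9): L=103 R=171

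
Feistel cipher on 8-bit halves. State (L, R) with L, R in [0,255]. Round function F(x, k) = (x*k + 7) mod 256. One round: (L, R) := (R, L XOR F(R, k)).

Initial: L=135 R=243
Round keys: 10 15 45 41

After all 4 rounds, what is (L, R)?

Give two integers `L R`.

Round 1 (k=10): L=243 R=2
Round 2 (k=15): L=2 R=214
Round 3 (k=45): L=214 R=167
Round 4 (k=41): L=167 R=16

Answer: 167 16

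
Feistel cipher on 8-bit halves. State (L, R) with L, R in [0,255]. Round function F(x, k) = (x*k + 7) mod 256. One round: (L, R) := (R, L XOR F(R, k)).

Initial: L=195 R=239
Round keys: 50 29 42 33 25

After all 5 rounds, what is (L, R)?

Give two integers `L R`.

Answer: 14 184

Derivation:
Round 1 (k=50): L=239 R=118
Round 2 (k=29): L=118 R=138
Round 3 (k=42): L=138 R=221
Round 4 (k=33): L=221 R=14
Round 5 (k=25): L=14 R=184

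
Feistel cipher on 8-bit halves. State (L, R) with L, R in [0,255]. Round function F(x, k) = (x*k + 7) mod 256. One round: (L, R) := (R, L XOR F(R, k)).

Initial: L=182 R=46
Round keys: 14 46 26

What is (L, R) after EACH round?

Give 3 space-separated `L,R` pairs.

Round 1 (k=14): L=46 R=61
Round 2 (k=46): L=61 R=211
Round 3 (k=26): L=211 R=72

Answer: 46,61 61,211 211,72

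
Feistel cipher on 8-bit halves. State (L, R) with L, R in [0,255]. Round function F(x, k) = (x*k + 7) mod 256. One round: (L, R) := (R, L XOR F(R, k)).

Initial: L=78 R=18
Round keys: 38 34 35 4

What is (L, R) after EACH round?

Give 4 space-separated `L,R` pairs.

Answer: 18,253 253,179 179,125 125,72

Derivation:
Round 1 (k=38): L=18 R=253
Round 2 (k=34): L=253 R=179
Round 3 (k=35): L=179 R=125
Round 4 (k=4): L=125 R=72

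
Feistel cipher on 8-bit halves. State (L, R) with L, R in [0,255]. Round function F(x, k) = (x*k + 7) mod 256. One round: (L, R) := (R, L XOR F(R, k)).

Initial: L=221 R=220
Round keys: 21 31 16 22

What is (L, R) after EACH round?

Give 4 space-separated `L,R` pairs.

Answer: 220,206 206,37 37,153 153,8

Derivation:
Round 1 (k=21): L=220 R=206
Round 2 (k=31): L=206 R=37
Round 3 (k=16): L=37 R=153
Round 4 (k=22): L=153 R=8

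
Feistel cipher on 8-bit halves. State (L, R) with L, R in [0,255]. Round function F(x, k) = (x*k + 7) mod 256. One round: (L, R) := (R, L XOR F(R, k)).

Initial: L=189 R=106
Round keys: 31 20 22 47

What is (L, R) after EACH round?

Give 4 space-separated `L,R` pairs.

Answer: 106,96 96,237 237,5 5,31

Derivation:
Round 1 (k=31): L=106 R=96
Round 2 (k=20): L=96 R=237
Round 3 (k=22): L=237 R=5
Round 4 (k=47): L=5 R=31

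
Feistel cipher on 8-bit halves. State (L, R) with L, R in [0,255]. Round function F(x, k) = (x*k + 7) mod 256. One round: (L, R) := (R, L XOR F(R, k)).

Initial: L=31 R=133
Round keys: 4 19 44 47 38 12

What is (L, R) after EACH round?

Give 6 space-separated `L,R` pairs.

Round 1 (k=4): L=133 R=4
Round 2 (k=19): L=4 R=214
Round 3 (k=44): L=214 R=203
Round 4 (k=47): L=203 R=154
Round 5 (k=38): L=154 R=40
Round 6 (k=12): L=40 R=125

Answer: 133,4 4,214 214,203 203,154 154,40 40,125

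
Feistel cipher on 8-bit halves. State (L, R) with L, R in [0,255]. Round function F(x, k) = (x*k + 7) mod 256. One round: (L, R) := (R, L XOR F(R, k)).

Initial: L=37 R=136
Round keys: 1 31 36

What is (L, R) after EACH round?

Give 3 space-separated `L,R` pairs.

Round 1 (k=1): L=136 R=170
Round 2 (k=31): L=170 R=21
Round 3 (k=36): L=21 R=81

Answer: 136,170 170,21 21,81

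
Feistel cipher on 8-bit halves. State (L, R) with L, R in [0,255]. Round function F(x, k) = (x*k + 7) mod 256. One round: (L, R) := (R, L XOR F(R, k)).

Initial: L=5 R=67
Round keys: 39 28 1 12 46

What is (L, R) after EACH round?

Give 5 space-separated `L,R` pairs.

Answer: 67,57 57,0 0,62 62,239 239,199

Derivation:
Round 1 (k=39): L=67 R=57
Round 2 (k=28): L=57 R=0
Round 3 (k=1): L=0 R=62
Round 4 (k=12): L=62 R=239
Round 5 (k=46): L=239 R=199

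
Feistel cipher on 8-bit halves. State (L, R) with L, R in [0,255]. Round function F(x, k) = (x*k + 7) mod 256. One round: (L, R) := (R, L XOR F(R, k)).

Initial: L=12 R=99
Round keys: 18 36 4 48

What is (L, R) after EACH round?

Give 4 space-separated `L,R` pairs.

Round 1 (k=18): L=99 R=241
Round 2 (k=36): L=241 R=136
Round 3 (k=4): L=136 R=214
Round 4 (k=48): L=214 R=175

Answer: 99,241 241,136 136,214 214,175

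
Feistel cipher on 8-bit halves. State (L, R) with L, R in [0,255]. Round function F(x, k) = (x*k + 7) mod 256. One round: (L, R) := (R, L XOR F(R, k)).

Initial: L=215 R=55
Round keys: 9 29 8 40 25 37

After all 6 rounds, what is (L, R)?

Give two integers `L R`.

Answer: 21 84

Derivation:
Round 1 (k=9): L=55 R=33
Round 2 (k=29): L=33 R=243
Round 3 (k=8): L=243 R=190
Round 4 (k=40): L=190 R=68
Round 5 (k=25): L=68 R=21
Round 6 (k=37): L=21 R=84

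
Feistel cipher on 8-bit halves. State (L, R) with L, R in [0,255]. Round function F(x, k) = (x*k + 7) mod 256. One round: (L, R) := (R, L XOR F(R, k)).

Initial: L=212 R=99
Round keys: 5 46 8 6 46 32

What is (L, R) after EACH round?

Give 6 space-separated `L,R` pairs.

Round 1 (k=5): L=99 R=34
Round 2 (k=46): L=34 R=64
Round 3 (k=8): L=64 R=37
Round 4 (k=6): L=37 R=165
Round 5 (k=46): L=165 R=136
Round 6 (k=32): L=136 R=162

Answer: 99,34 34,64 64,37 37,165 165,136 136,162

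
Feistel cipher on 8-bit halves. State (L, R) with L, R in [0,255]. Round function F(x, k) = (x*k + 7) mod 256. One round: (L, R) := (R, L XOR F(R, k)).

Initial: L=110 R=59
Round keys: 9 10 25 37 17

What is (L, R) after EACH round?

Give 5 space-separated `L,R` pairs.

Round 1 (k=9): L=59 R=116
Round 2 (k=10): L=116 R=180
Round 3 (k=25): L=180 R=239
Round 4 (k=37): L=239 R=38
Round 5 (k=17): L=38 R=98

Answer: 59,116 116,180 180,239 239,38 38,98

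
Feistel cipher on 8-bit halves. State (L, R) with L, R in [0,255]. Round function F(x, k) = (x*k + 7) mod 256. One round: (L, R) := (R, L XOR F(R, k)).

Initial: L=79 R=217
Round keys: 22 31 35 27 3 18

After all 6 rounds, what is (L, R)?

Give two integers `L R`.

Answer: 208 113

Derivation:
Round 1 (k=22): L=217 R=226
Round 2 (k=31): L=226 R=188
Round 3 (k=35): L=188 R=89
Round 4 (k=27): L=89 R=214
Round 5 (k=3): L=214 R=208
Round 6 (k=18): L=208 R=113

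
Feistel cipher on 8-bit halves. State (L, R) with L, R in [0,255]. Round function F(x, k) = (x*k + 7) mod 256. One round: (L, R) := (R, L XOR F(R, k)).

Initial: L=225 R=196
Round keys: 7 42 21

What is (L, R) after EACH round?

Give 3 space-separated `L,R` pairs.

Answer: 196,130 130,159 159,144

Derivation:
Round 1 (k=7): L=196 R=130
Round 2 (k=42): L=130 R=159
Round 3 (k=21): L=159 R=144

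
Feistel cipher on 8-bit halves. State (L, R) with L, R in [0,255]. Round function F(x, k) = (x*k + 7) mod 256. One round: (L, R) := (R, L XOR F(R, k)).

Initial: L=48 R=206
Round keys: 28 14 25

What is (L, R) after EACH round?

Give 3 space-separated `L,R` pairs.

Answer: 206,191 191,183 183,89

Derivation:
Round 1 (k=28): L=206 R=191
Round 2 (k=14): L=191 R=183
Round 3 (k=25): L=183 R=89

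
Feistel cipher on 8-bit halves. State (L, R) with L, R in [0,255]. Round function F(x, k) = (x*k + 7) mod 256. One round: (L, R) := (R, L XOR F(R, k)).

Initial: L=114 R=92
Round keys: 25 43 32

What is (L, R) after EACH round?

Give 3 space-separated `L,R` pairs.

Round 1 (k=25): L=92 R=113
Round 2 (k=43): L=113 R=94
Round 3 (k=32): L=94 R=182

Answer: 92,113 113,94 94,182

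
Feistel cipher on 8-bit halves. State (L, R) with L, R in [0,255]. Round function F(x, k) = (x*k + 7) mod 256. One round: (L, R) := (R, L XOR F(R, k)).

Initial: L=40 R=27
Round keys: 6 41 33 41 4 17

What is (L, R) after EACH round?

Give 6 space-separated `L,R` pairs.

Round 1 (k=6): L=27 R=129
Round 2 (k=41): L=129 R=171
Round 3 (k=33): L=171 R=147
Round 4 (k=41): L=147 R=57
Round 5 (k=4): L=57 R=120
Round 6 (k=17): L=120 R=198

Answer: 27,129 129,171 171,147 147,57 57,120 120,198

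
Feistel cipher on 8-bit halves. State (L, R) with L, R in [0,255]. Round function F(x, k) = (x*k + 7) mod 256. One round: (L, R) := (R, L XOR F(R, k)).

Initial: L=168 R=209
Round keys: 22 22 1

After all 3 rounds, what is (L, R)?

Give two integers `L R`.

Round 1 (k=22): L=209 R=85
Round 2 (k=22): L=85 R=132
Round 3 (k=1): L=132 R=222

Answer: 132 222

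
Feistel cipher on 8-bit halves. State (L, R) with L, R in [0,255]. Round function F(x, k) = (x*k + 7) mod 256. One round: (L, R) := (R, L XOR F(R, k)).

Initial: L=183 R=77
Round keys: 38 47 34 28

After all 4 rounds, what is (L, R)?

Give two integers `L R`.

Round 1 (k=38): L=77 R=194
Round 2 (k=47): L=194 R=232
Round 3 (k=34): L=232 R=21
Round 4 (k=28): L=21 R=187

Answer: 21 187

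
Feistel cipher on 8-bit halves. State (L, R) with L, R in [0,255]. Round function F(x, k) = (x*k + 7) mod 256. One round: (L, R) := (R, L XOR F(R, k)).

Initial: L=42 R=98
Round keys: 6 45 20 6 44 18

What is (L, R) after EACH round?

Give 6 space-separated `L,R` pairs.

Answer: 98,121 121,46 46,230 230,69 69,5 5,36

Derivation:
Round 1 (k=6): L=98 R=121
Round 2 (k=45): L=121 R=46
Round 3 (k=20): L=46 R=230
Round 4 (k=6): L=230 R=69
Round 5 (k=44): L=69 R=5
Round 6 (k=18): L=5 R=36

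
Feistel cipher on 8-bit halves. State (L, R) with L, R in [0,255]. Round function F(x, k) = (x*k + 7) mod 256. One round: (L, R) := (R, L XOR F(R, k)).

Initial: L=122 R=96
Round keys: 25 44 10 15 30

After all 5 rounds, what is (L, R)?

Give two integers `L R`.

Answer: 236 87

Derivation:
Round 1 (k=25): L=96 R=29
Round 2 (k=44): L=29 R=99
Round 3 (k=10): L=99 R=248
Round 4 (k=15): L=248 R=236
Round 5 (k=30): L=236 R=87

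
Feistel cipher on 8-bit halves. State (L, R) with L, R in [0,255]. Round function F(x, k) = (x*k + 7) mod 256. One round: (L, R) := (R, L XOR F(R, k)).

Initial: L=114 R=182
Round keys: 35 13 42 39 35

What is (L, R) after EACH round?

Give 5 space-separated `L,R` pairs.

Answer: 182,155 155,80 80,188 188,251 251,228

Derivation:
Round 1 (k=35): L=182 R=155
Round 2 (k=13): L=155 R=80
Round 3 (k=42): L=80 R=188
Round 4 (k=39): L=188 R=251
Round 5 (k=35): L=251 R=228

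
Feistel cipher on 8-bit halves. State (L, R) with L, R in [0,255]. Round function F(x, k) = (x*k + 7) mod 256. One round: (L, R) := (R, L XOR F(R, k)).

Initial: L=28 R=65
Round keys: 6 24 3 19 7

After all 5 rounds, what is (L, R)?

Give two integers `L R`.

Round 1 (k=6): L=65 R=145
Round 2 (k=24): L=145 R=222
Round 3 (k=3): L=222 R=48
Round 4 (k=19): L=48 R=73
Round 5 (k=7): L=73 R=54

Answer: 73 54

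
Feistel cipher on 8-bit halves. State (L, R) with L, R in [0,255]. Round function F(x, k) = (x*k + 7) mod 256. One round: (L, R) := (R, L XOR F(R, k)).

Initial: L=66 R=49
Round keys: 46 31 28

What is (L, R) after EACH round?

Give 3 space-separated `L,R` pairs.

Answer: 49,151 151,97 97,52

Derivation:
Round 1 (k=46): L=49 R=151
Round 2 (k=31): L=151 R=97
Round 3 (k=28): L=97 R=52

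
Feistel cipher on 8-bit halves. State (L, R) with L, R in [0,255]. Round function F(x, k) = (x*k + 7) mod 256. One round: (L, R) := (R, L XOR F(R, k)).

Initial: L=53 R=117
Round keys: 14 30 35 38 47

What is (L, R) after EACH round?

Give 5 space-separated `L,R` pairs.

Round 1 (k=14): L=117 R=88
Round 2 (k=30): L=88 R=34
Round 3 (k=35): L=34 R=245
Round 4 (k=38): L=245 R=71
Round 5 (k=47): L=71 R=229

Answer: 117,88 88,34 34,245 245,71 71,229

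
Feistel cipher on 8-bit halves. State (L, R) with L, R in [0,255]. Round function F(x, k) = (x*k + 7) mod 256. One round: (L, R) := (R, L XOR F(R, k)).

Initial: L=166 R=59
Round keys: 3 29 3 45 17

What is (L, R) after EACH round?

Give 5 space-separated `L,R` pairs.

Answer: 59,30 30,86 86,23 23,68 68,156

Derivation:
Round 1 (k=3): L=59 R=30
Round 2 (k=29): L=30 R=86
Round 3 (k=3): L=86 R=23
Round 4 (k=45): L=23 R=68
Round 5 (k=17): L=68 R=156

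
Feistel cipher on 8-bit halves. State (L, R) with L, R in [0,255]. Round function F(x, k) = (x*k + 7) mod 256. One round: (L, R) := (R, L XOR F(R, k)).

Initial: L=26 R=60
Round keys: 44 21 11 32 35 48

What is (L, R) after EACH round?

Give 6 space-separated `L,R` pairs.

Answer: 60,77 77,100 100,30 30,163 163,78 78,4

Derivation:
Round 1 (k=44): L=60 R=77
Round 2 (k=21): L=77 R=100
Round 3 (k=11): L=100 R=30
Round 4 (k=32): L=30 R=163
Round 5 (k=35): L=163 R=78
Round 6 (k=48): L=78 R=4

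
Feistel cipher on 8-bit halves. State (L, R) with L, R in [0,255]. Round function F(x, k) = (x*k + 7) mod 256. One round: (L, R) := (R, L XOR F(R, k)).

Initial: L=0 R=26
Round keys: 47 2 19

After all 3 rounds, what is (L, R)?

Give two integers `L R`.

Round 1 (k=47): L=26 R=205
Round 2 (k=2): L=205 R=187
Round 3 (k=19): L=187 R=37

Answer: 187 37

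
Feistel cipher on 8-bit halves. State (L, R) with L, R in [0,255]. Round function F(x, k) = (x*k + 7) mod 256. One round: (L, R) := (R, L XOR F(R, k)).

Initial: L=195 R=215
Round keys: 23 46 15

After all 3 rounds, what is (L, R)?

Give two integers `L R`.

Round 1 (k=23): L=215 R=155
Round 2 (k=46): L=155 R=54
Round 3 (k=15): L=54 R=170

Answer: 54 170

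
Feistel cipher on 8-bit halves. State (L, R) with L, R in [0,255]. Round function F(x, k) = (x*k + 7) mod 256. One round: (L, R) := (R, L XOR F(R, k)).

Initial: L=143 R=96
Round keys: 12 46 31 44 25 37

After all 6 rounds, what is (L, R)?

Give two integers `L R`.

Round 1 (k=12): L=96 R=8
Round 2 (k=46): L=8 R=23
Round 3 (k=31): L=23 R=216
Round 4 (k=44): L=216 R=48
Round 5 (k=25): L=48 R=111
Round 6 (k=37): L=111 R=34

Answer: 111 34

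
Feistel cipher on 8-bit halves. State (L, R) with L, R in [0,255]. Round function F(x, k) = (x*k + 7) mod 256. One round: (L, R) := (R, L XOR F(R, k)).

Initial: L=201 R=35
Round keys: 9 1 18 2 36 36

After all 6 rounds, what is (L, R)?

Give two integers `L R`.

Answer: 93 65

Derivation:
Round 1 (k=9): L=35 R=139
Round 2 (k=1): L=139 R=177
Round 3 (k=18): L=177 R=242
Round 4 (k=2): L=242 R=90
Round 5 (k=36): L=90 R=93
Round 6 (k=36): L=93 R=65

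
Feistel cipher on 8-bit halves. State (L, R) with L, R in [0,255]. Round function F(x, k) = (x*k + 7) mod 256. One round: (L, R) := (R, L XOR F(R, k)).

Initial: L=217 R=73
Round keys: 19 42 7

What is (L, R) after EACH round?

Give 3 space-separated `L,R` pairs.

Round 1 (k=19): L=73 R=171
Round 2 (k=42): L=171 R=92
Round 3 (k=7): L=92 R=32

Answer: 73,171 171,92 92,32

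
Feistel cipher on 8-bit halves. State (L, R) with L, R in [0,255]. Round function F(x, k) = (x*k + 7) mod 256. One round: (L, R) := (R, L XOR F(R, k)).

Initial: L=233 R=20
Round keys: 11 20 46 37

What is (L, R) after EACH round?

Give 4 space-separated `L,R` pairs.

Answer: 20,10 10,219 219,107 107,165

Derivation:
Round 1 (k=11): L=20 R=10
Round 2 (k=20): L=10 R=219
Round 3 (k=46): L=219 R=107
Round 4 (k=37): L=107 R=165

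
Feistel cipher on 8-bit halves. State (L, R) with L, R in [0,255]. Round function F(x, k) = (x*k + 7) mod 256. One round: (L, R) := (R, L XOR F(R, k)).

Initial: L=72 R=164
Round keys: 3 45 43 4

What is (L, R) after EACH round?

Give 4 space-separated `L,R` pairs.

Round 1 (k=3): L=164 R=187
Round 2 (k=45): L=187 R=66
Round 3 (k=43): L=66 R=166
Round 4 (k=4): L=166 R=221

Answer: 164,187 187,66 66,166 166,221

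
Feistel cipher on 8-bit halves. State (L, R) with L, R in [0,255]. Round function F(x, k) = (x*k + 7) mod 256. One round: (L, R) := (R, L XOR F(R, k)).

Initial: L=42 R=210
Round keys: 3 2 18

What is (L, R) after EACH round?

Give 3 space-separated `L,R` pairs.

Answer: 210,87 87,103 103,18

Derivation:
Round 1 (k=3): L=210 R=87
Round 2 (k=2): L=87 R=103
Round 3 (k=18): L=103 R=18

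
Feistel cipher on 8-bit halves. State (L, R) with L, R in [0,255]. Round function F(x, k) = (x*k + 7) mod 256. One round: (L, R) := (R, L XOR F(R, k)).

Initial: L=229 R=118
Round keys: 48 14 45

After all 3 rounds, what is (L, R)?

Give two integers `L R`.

Answer: 213 186

Derivation:
Round 1 (k=48): L=118 R=194
Round 2 (k=14): L=194 R=213
Round 3 (k=45): L=213 R=186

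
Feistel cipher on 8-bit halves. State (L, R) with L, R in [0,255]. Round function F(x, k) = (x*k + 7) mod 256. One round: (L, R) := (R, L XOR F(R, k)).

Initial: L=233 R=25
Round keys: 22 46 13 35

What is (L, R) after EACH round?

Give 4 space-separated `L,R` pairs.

Answer: 25,196 196,38 38,49 49,156

Derivation:
Round 1 (k=22): L=25 R=196
Round 2 (k=46): L=196 R=38
Round 3 (k=13): L=38 R=49
Round 4 (k=35): L=49 R=156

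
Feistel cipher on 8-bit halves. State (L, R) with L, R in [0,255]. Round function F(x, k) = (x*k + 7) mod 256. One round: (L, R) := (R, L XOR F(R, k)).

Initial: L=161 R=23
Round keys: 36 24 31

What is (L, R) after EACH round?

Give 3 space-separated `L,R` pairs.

Round 1 (k=36): L=23 R=226
Round 2 (k=24): L=226 R=32
Round 3 (k=31): L=32 R=5

Answer: 23,226 226,32 32,5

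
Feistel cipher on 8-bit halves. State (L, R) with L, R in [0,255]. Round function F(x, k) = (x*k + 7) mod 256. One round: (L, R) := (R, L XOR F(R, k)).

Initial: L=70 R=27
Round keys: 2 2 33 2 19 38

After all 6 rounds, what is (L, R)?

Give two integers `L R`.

Answer: 128 82

Derivation:
Round 1 (k=2): L=27 R=123
Round 2 (k=2): L=123 R=230
Round 3 (k=33): L=230 R=214
Round 4 (k=2): L=214 R=85
Round 5 (k=19): L=85 R=128
Round 6 (k=38): L=128 R=82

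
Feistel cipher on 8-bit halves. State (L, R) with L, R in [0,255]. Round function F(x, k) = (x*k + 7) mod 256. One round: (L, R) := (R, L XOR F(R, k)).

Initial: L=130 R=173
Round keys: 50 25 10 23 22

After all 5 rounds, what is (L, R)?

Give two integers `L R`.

Round 1 (k=50): L=173 R=83
Round 2 (k=25): L=83 R=143
Round 3 (k=10): L=143 R=206
Round 4 (k=23): L=206 R=6
Round 5 (k=22): L=6 R=69

Answer: 6 69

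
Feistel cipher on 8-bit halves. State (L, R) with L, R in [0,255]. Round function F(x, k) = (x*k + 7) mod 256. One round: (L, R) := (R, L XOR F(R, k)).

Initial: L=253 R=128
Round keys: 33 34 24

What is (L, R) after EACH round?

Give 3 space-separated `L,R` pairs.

Round 1 (k=33): L=128 R=122
Round 2 (k=34): L=122 R=187
Round 3 (k=24): L=187 R=245

Answer: 128,122 122,187 187,245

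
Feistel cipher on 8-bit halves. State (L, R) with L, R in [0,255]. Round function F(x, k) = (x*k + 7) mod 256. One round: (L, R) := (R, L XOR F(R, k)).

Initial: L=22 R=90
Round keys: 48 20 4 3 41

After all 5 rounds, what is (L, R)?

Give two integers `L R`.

Answer: 116 97

Derivation:
Round 1 (k=48): L=90 R=241
Round 2 (k=20): L=241 R=129
Round 3 (k=4): L=129 R=250
Round 4 (k=3): L=250 R=116
Round 5 (k=41): L=116 R=97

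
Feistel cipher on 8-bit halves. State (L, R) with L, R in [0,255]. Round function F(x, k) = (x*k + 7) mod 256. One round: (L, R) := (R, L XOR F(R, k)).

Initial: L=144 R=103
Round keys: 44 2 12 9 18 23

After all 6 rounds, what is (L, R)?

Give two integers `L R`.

Answer: 141 179

Derivation:
Round 1 (k=44): L=103 R=43
Round 2 (k=2): L=43 R=58
Round 3 (k=12): L=58 R=148
Round 4 (k=9): L=148 R=1
Round 5 (k=18): L=1 R=141
Round 6 (k=23): L=141 R=179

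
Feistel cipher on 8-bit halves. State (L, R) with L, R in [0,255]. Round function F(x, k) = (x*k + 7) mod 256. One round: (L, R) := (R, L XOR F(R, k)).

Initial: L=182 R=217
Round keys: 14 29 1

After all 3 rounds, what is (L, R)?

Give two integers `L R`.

Answer: 183 237

Derivation:
Round 1 (k=14): L=217 R=83
Round 2 (k=29): L=83 R=183
Round 3 (k=1): L=183 R=237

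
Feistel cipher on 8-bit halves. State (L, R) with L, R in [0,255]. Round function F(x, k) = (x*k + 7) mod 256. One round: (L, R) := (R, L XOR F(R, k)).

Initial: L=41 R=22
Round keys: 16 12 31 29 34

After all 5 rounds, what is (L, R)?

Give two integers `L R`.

Round 1 (k=16): L=22 R=78
Round 2 (k=12): L=78 R=185
Round 3 (k=31): L=185 R=32
Round 4 (k=29): L=32 R=30
Round 5 (k=34): L=30 R=35

Answer: 30 35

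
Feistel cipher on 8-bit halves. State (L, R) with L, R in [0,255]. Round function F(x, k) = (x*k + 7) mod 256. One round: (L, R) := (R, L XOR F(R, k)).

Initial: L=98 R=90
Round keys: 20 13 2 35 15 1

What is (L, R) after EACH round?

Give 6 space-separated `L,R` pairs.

Round 1 (k=20): L=90 R=109
Round 2 (k=13): L=109 R=202
Round 3 (k=2): L=202 R=246
Round 4 (k=35): L=246 R=99
Round 5 (k=15): L=99 R=34
Round 6 (k=1): L=34 R=74

Answer: 90,109 109,202 202,246 246,99 99,34 34,74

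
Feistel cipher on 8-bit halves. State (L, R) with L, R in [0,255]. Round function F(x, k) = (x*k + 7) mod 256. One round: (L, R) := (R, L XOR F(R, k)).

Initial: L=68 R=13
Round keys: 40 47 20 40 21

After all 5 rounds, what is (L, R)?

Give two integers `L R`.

Answer: 70 149

Derivation:
Round 1 (k=40): L=13 R=75
Round 2 (k=47): L=75 R=193
Round 3 (k=20): L=193 R=80
Round 4 (k=40): L=80 R=70
Round 5 (k=21): L=70 R=149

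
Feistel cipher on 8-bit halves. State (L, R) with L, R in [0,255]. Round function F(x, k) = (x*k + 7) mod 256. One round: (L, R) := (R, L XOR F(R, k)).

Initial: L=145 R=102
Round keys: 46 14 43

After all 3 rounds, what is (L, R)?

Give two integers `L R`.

Round 1 (k=46): L=102 R=202
Round 2 (k=14): L=202 R=117
Round 3 (k=43): L=117 R=100

Answer: 117 100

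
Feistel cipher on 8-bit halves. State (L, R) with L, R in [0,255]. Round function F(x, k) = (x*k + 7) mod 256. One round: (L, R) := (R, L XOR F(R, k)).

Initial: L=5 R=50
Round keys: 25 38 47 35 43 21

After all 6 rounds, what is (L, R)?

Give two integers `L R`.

Answer: 85 116

Derivation:
Round 1 (k=25): L=50 R=236
Round 2 (k=38): L=236 R=61
Round 3 (k=47): L=61 R=214
Round 4 (k=35): L=214 R=116
Round 5 (k=43): L=116 R=85
Round 6 (k=21): L=85 R=116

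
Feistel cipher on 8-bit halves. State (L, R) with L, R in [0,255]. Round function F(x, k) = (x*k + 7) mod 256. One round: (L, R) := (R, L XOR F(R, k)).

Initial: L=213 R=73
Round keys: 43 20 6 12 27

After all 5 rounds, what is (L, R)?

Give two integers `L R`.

Answer: 237 250

Derivation:
Round 1 (k=43): L=73 R=159
Round 2 (k=20): L=159 R=58
Round 3 (k=6): L=58 R=252
Round 4 (k=12): L=252 R=237
Round 5 (k=27): L=237 R=250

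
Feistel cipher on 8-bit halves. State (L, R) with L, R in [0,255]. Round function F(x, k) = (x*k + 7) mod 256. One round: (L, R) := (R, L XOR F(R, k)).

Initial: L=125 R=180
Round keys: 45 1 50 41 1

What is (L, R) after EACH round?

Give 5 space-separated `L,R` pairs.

Round 1 (k=45): L=180 R=214
Round 2 (k=1): L=214 R=105
Round 3 (k=50): L=105 R=95
Round 4 (k=41): L=95 R=87
Round 5 (k=1): L=87 R=1

Answer: 180,214 214,105 105,95 95,87 87,1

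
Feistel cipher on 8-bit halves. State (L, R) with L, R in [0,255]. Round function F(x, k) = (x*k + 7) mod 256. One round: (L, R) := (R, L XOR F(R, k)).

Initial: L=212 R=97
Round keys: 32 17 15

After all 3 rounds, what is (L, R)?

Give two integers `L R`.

Answer: 75 159

Derivation:
Round 1 (k=32): L=97 R=243
Round 2 (k=17): L=243 R=75
Round 3 (k=15): L=75 R=159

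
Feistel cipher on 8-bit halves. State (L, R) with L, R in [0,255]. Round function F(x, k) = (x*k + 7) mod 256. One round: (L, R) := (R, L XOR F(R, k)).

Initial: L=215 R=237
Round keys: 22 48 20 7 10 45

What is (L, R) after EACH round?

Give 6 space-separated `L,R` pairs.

Round 1 (k=22): L=237 R=178
Round 2 (k=48): L=178 R=138
Round 3 (k=20): L=138 R=125
Round 4 (k=7): L=125 R=248
Round 5 (k=10): L=248 R=202
Round 6 (k=45): L=202 R=113

Answer: 237,178 178,138 138,125 125,248 248,202 202,113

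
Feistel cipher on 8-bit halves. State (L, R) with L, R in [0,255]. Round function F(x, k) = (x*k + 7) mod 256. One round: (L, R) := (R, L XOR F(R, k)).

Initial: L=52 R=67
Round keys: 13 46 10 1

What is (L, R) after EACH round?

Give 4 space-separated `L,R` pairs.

Round 1 (k=13): L=67 R=90
Round 2 (k=46): L=90 R=112
Round 3 (k=10): L=112 R=61
Round 4 (k=1): L=61 R=52

Answer: 67,90 90,112 112,61 61,52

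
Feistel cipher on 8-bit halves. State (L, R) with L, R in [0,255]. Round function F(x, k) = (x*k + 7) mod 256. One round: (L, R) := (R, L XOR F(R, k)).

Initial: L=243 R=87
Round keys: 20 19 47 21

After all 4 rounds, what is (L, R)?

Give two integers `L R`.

Answer: 247 122

Derivation:
Round 1 (k=20): L=87 R=32
Round 2 (k=19): L=32 R=48
Round 3 (k=47): L=48 R=247
Round 4 (k=21): L=247 R=122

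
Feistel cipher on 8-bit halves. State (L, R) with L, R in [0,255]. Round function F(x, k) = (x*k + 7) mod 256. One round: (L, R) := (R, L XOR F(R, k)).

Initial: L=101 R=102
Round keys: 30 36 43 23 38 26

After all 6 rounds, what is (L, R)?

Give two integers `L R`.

Answer: 7 231

Derivation:
Round 1 (k=30): L=102 R=158
Round 2 (k=36): L=158 R=89
Round 3 (k=43): L=89 R=100
Round 4 (k=23): L=100 R=90
Round 5 (k=38): L=90 R=7
Round 6 (k=26): L=7 R=231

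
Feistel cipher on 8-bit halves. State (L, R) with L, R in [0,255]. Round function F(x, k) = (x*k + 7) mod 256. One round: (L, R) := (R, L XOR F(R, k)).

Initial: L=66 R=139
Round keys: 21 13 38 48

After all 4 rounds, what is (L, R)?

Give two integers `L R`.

Answer: 155 223

Derivation:
Round 1 (k=21): L=139 R=44
Round 2 (k=13): L=44 R=200
Round 3 (k=38): L=200 R=155
Round 4 (k=48): L=155 R=223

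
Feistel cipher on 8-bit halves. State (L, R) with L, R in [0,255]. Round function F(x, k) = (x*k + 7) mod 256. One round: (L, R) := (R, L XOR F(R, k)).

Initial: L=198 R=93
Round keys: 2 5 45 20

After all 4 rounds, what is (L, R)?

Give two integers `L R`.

Answer: 245 92

Derivation:
Round 1 (k=2): L=93 R=7
Round 2 (k=5): L=7 R=119
Round 3 (k=45): L=119 R=245
Round 4 (k=20): L=245 R=92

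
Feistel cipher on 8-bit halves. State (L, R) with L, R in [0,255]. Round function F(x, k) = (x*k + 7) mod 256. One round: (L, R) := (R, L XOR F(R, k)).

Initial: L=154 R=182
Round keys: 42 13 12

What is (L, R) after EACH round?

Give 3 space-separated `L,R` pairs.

Answer: 182,121 121,154 154,70

Derivation:
Round 1 (k=42): L=182 R=121
Round 2 (k=13): L=121 R=154
Round 3 (k=12): L=154 R=70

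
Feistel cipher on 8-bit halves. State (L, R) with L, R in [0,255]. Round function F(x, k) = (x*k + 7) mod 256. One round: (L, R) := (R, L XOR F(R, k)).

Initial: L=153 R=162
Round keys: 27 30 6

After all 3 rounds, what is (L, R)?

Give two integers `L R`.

Answer: 221 177

Derivation:
Round 1 (k=27): L=162 R=132
Round 2 (k=30): L=132 R=221
Round 3 (k=6): L=221 R=177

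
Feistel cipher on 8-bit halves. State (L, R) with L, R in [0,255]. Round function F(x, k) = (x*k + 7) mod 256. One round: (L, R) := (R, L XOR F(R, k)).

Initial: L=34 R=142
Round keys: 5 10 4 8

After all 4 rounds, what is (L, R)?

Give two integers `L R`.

Round 1 (k=5): L=142 R=239
Round 2 (k=10): L=239 R=211
Round 3 (k=4): L=211 R=188
Round 4 (k=8): L=188 R=52

Answer: 188 52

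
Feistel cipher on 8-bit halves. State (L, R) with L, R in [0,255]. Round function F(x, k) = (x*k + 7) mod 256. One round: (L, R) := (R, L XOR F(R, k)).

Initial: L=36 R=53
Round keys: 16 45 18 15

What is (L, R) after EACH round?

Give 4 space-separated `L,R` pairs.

Round 1 (k=16): L=53 R=115
Round 2 (k=45): L=115 R=11
Round 3 (k=18): L=11 R=190
Round 4 (k=15): L=190 R=34

Answer: 53,115 115,11 11,190 190,34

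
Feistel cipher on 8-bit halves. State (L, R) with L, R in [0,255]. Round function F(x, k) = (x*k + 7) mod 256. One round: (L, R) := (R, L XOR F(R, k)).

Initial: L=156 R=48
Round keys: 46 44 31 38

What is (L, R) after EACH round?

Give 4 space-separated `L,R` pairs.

Answer: 48,59 59,27 27,119 119,170

Derivation:
Round 1 (k=46): L=48 R=59
Round 2 (k=44): L=59 R=27
Round 3 (k=31): L=27 R=119
Round 4 (k=38): L=119 R=170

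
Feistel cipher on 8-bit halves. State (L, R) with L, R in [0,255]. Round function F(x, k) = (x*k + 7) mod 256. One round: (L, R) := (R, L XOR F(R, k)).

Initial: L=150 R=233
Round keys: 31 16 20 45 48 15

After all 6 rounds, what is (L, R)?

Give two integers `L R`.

Answer: 112 75

Derivation:
Round 1 (k=31): L=233 R=168
Round 2 (k=16): L=168 R=110
Round 3 (k=20): L=110 R=55
Round 4 (k=45): L=55 R=220
Round 5 (k=48): L=220 R=112
Round 6 (k=15): L=112 R=75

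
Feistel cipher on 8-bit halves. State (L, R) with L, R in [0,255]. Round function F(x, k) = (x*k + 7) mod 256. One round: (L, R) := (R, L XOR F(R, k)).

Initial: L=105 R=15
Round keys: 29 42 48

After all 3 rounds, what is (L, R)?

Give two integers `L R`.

Answer: 170 52

Derivation:
Round 1 (k=29): L=15 R=211
Round 2 (k=42): L=211 R=170
Round 3 (k=48): L=170 R=52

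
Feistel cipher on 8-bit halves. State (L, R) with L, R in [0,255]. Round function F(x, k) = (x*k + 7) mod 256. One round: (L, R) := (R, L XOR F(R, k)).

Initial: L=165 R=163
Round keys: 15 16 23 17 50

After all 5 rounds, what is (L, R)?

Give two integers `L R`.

Round 1 (k=15): L=163 R=49
Round 2 (k=16): L=49 R=180
Round 3 (k=23): L=180 R=2
Round 4 (k=17): L=2 R=157
Round 5 (k=50): L=157 R=179

Answer: 157 179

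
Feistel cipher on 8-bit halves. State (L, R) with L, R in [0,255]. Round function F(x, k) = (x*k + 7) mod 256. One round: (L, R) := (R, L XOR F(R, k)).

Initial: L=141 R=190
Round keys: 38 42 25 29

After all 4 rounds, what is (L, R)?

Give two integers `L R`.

Round 1 (k=38): L=190 R=182
Round 2 (k=42): L=182 R=93
Round 3 (k=25): L=93 R=170
Round 4 (k=29): L=170 R=20

Answer: 170 20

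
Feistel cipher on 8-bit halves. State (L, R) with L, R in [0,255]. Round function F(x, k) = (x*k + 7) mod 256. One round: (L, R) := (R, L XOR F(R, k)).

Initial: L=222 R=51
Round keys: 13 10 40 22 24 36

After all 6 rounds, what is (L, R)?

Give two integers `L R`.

Answer: 152 50

Derivation:
Round 1 (k=13): L=51 R=64
Round 2 (k=10): L=64 R=180
Round 3 (k=40): L=180 R=103
Round 4 (k=22): L=103 R=85
Round 5 (k=24): L=85 R=152
Round 6 (k=36): L=152 R=50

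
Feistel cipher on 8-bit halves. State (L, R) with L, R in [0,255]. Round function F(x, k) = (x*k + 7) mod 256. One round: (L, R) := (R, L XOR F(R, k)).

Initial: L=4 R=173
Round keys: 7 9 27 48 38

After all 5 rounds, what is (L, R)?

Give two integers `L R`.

Answer: 103 224

Derivation:
Round 1 (k=7): L=173 R=198
Round 2 (k=9): L=198 R=80
Round 3 (k=27): L=80 R=177
Round 4 (k=48): L=177 R=103
Round 5 (k=38): L=103 R=224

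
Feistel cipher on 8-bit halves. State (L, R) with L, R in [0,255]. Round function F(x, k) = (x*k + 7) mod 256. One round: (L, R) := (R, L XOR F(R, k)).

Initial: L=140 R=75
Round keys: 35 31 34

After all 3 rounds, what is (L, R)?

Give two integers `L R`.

Round 1 (k=35): L=75 R=196
Round 2 (k=31): L=196 R=136
Round 3 (k=34): L=136 R=211

Answer: 136 211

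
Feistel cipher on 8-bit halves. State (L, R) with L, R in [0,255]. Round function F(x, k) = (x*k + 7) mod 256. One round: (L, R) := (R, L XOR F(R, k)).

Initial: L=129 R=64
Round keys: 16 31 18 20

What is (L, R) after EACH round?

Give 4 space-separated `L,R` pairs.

Answer: 64,134 134,1 1,159 159,114

Derivation:
Round 1 (k=16): L=64 R=134
Round 2 (k=31): L=134 R=1
Round 3 (k=18): L=1 R=159
Round 4 (k=20): L=159 R=114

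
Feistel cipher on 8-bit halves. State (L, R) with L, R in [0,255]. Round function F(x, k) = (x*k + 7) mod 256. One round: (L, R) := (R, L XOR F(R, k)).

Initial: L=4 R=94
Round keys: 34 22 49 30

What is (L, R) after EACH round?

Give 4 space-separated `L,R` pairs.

Round 1 (k=34): L=94 R=135
Round 2 (k=22): L=135 R=255
Round 3 (k=49): L=255 R=81
Round 4 (k=30): L=81 R=122

Answer: 94,135 135,255 255,81 81,122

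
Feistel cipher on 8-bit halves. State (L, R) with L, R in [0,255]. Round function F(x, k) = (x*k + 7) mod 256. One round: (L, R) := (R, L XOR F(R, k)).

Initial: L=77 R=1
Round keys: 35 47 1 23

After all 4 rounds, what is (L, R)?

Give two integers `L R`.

Round 1 (k=35): L=1 R=103
Round 2 (k=47): L=103 R=241
Round 3 (k=1): L=241 R=159
Round 4 (k=23): L=159 R=161

Answer: 159 161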